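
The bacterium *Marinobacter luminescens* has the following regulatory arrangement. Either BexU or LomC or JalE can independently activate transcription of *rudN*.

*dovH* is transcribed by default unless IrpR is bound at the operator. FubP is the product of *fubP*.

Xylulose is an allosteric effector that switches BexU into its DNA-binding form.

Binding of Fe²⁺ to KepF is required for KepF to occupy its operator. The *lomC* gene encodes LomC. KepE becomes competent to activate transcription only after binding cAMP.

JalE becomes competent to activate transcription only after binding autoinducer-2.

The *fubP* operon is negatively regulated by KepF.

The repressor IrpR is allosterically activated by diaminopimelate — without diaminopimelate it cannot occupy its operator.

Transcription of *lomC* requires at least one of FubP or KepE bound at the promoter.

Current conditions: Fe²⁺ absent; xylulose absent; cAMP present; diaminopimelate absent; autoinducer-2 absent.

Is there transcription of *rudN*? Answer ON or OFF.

Xylulose is absent, so BexU is inactive.
Fe²⁺ is absent, so KepF is inactive.
With no repressor bound, *fubP* is transcribed.
So FubP is produced and active.
cAMP is present, so KepE is active.
Activator FubP is present, so *lomC* is transcribed.
So LomC is produced and active.
Autoinducer-2 is absent, so JalE is inactive.
Activator LomC is present, so *rudN* is transcribed.

ON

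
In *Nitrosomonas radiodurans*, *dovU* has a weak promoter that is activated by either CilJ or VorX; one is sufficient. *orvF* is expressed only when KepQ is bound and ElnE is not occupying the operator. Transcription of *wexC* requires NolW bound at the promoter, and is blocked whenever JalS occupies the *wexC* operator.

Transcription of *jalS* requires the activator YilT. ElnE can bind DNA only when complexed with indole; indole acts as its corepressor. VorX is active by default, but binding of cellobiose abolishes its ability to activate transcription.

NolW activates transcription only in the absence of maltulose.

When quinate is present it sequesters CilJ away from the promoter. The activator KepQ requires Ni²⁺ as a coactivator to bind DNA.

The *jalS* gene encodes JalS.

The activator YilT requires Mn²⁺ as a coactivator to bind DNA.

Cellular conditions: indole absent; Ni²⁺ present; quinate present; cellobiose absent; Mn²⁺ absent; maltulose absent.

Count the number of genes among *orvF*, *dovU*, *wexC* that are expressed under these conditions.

Ni²⁺ is present, so KepQ is active.
Indole is absent, so ElnE is inactive.
No repressor is bound and KepQ is active, so *orvF* is transcribed.
→ *orvF* is ON.
Quinate is present, so CilJ is inactive.
Cellobiose is absent, so VorX is active.
Activator VorX is present, so *dovU* is transcribed.
→ *dovU* is ON.
Maltulose is absent, so NolW is active.
Mn²⁺ is absent, so YilT is inactive.
Required activator YilT is absent, so *jalS* is not transcribed.
So JalS is not produced.
No repressor is bound and NolW is active, so *wexC* is transcribed.
→ *wexC* is ON.
3 of the 3 genes are transcribed.

3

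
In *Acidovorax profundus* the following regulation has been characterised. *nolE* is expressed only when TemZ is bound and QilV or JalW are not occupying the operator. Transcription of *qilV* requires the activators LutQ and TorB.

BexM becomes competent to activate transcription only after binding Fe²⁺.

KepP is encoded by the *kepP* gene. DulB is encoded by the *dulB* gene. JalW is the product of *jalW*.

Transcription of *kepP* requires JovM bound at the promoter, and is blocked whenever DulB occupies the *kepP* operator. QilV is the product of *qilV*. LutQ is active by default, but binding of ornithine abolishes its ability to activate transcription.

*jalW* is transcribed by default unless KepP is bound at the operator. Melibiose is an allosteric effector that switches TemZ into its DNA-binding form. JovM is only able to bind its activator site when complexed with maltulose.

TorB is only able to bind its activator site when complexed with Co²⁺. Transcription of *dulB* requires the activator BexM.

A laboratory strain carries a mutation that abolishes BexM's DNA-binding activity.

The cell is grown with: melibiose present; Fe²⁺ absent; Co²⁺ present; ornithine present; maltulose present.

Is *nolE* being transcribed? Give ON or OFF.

Melibiose is present, so TemZ is active.
Ornithine is present, so LutQ is inactive.
Co²⁺ is present, so TorB is active.
Required activator LutQ is absent, so *qilV* is not transcribed.
So QilV is not produced.
BexM is non-functional in this strain, so it has no effect.
Required activator BexM is absent, so *dulB* is not transcribed.
So DulB is not produced.
Maltulose is present, so JovM is active.
No repressor is bound and JovM is active, so *kepP* is transcribed.
So KepP is produced and active.
With repressor KepP bound, *jalW* is not transcribed.
So JalW is not produced.
No repressor is bound and TemZ is active, so *nolE* is transcribed.

ON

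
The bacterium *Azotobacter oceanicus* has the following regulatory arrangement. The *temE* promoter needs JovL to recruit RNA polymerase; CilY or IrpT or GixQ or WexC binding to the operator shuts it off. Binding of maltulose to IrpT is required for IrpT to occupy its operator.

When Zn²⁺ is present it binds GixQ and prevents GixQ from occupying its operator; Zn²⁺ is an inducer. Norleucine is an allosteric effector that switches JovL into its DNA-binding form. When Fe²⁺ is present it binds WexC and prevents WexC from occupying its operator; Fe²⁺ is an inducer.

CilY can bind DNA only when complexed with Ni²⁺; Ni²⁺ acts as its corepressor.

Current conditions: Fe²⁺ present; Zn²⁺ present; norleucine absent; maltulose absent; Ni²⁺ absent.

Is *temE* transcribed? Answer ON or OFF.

OFF

Ni²⁺ is absent, so CilY is inactive.
Maltulose is absent, so IrpT is inactive.
Norleucine is absent, so JovL is inactive.
Zn²⁺ is present, so GixQ is inactive.
Fe²⁺ is present, so WexC is inactive.
Required activator JovL is absent, so *temE* is not transcribed.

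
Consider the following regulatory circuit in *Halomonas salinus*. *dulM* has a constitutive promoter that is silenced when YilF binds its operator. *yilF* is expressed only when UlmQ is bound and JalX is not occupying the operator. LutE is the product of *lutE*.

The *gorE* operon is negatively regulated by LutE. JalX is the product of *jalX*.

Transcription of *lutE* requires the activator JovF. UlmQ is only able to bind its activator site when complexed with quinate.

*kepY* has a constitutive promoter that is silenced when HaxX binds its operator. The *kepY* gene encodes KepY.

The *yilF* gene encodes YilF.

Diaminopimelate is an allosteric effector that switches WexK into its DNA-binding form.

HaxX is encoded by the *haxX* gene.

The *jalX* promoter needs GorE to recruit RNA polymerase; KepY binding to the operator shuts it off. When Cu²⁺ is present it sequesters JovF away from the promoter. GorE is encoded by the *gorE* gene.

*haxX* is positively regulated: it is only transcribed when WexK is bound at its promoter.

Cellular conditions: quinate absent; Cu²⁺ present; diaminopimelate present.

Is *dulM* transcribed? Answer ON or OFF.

ON

Diaminopimelate is present, so WexK is active.
No repressor is bound and WexK is active, so *haxX* is transcribed.
So HaxX is produced and active.
With repressor HaxX bound, *kepY* is not transcribed.
So KepY is not produced.
Cu²⁺ is present, so JovF is inactive.
Required activator JovF is absent, so *lutE* is not transcribed.
So LutE is not produced.
With no repressor bound, *gorE* is transcribed.
So GorE is produced and active.
No repressor is bound and GorE is active, so *jalX* is transcribed.
So JalX is produced and active.
Quinate is absent, so UlmQ is inactive.
With repressor JalX bound, *yilF* is not transcribed.
So YilF is not produced.
With no repressor bound, *dulM* is transcribed.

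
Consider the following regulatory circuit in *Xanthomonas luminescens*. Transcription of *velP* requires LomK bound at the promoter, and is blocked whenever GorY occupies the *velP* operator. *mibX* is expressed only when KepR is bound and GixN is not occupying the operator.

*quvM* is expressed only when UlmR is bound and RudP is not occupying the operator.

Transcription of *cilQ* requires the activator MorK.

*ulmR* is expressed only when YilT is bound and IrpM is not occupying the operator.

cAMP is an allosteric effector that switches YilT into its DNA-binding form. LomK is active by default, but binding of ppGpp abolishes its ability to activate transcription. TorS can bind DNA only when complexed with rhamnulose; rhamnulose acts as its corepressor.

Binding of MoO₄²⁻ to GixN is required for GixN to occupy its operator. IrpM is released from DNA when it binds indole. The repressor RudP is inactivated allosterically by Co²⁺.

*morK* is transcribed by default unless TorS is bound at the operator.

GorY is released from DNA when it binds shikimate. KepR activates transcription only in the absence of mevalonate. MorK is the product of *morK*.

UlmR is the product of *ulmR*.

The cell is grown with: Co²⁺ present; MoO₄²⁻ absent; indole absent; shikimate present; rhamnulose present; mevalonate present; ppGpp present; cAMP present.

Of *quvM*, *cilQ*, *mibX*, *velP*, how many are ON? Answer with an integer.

0

Co²⁺ is present, so RudP is inactive.
cAMP is present, so YilT is active.
Indole is absent, so IrpM is active.
With repressor IrpM bound, *ulmR* is not transcribed.
So UlmR is not produced.
Required activator UlmR is absent, so *quvM* is not transcribed.
→ *quvM* is OFF.
Rhamnulose is present, so TorS is active.
With repressor TorS bound, *morK* is not transcribed.
So MorK is not produced.
Required activator MorK is absent, so *cilQ* is not transcribed.
→ *cilQ* is OFF.
MoO₄²⁻ is absent, so GixN is inactive.
Mevalonate is present, so KepR is inactive.
Required activator KepR is absent, so *mibX* is not transcribed.
→ *mibX* is OFF.
ppGpp is present, so LomK is inactive.
Shikimate is present, so GorY is inactive.
Required activator LomK is absent, so *velP* is not transcribed.
→ *velP* is OFF.
0 of the 4 genes are transcribed.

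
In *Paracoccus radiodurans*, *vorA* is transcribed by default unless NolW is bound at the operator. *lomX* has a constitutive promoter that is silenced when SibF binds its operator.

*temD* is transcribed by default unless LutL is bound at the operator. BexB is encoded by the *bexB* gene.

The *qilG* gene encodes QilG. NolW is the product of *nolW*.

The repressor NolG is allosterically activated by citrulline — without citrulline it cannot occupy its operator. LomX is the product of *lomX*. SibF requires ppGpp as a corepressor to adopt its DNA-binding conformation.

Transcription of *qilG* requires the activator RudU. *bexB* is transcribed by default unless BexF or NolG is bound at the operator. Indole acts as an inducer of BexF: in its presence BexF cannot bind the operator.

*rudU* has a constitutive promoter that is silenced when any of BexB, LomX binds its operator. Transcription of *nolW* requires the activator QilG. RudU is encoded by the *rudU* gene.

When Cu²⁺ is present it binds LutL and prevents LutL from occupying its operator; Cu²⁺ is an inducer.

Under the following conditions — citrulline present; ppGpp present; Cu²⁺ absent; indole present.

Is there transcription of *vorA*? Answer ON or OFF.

Indole is present, so BexF is inactive.
Citrulline is present, so NolG is active.
With repressor NolG bound, *bexB* is not transcribed.
So BexB is not produced.
ppGpp is present, so SibF is active.
With repressor SibF bound, *lomX* is not transcribed.
So LomX is not produced.
With no repressor bound, *rudU* is transcribed.
So RudU is produced and active.
No repressor is bound and RudU is active, so *qilG* is transcribed.
So QilG is produced and active.
No repressor is bound and QilG is active, so *nolW* is transcribed.
So NolW is produced and active.
With repressor NolW bound, *vorA* is not transcribed.

OFF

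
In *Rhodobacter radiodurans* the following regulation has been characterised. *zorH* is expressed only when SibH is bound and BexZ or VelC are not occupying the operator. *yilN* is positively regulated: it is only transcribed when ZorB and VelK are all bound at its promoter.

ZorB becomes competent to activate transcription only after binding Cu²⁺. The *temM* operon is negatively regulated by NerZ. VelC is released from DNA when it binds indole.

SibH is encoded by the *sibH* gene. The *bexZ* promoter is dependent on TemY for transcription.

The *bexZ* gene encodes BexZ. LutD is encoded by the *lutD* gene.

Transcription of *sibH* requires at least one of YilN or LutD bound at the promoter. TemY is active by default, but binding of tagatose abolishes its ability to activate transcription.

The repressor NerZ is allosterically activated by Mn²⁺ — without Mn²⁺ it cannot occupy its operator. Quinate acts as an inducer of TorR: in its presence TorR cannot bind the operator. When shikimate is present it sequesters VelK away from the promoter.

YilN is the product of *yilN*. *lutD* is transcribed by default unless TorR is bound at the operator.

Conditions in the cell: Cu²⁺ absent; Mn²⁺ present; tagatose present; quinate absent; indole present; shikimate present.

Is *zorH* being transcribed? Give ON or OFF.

OFF

Cu²⁺ is absent, so ZorB is inactive.
Shikimate is present, so VelK is inactive.
Required activator ZorB is absent, so *yilN* is not transcribed.
So YilN is not produced.
Quinate is absent, so TorR is active.
With repressor TorR bound, *lutD* is not transcribed.
So LutD is not produced.
No activator is available at the *sibH* promoter, so *sibH* is not transcribed.
So SibH is not produced.
Tagatose is present, so TemY is inactive.
Required activator TemY is absent, so *bexZ* is not transcribed.
So BexZ is not produced.
Indole is present, so VelC is inactive.
Required activator SibH is absent, so *zorH* is not transcribed.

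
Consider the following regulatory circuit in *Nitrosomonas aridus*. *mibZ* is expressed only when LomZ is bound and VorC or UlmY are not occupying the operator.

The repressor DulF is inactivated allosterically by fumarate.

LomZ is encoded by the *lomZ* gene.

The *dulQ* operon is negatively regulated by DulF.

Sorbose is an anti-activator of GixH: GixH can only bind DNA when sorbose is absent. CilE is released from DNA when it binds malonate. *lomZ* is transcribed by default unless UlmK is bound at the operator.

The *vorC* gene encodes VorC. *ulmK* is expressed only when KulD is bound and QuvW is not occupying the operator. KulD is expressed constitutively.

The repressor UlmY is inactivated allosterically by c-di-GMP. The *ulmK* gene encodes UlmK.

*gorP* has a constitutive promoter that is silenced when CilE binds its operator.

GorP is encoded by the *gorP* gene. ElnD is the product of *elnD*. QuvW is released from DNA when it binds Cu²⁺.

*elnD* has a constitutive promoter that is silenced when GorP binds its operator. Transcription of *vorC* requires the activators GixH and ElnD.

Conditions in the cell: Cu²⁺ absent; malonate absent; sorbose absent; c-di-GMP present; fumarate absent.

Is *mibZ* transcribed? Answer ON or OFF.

KulD is produced constitutively and is active.
Cu²⁺ is absent, so QuvW is active.
With repressor QuvW bound, *ulmK* is not transcribed.
So UlmK is not produced.
With no repressor bound, *lomZ* is transcribed.
So LomZ is produced and active.
Sorbose is absent, so GixH is active.
Malonate is absent, so CilE is active.
With repressor CilE bound, *gorP* is not transcribed.
So GorP is not produced.
With no repressor bound, *elnD* is transcribed.
So ElnD is produced and active.
No repressor is bound and GixH and ElnD are active, so *vorC* is transcribed.
So VorC is produced and active.
c-di-GMP is present, so UlmY is inactive.
With repressor VorC bound, *mibZ* is not transcribed.

OFF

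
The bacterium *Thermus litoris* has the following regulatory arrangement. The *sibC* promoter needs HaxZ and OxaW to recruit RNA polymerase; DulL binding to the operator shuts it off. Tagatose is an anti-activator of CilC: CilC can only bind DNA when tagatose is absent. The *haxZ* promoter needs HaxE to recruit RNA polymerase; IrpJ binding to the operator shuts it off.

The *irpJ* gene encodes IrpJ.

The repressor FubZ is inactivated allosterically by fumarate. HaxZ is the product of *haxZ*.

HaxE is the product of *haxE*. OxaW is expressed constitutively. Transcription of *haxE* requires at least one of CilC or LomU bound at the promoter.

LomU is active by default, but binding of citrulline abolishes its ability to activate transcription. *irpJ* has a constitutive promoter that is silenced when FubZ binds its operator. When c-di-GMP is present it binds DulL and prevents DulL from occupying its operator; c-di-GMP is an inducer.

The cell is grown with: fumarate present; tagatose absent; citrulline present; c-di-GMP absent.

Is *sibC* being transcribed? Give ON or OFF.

Fumarate is present, so FubZ is inactive.
With no repressor bound, *irpJ* is transcribed.
So IrpJ is produced and active.
Tagatose is absent, so CilC is active.
Citrulline is present, so LomU is inactive.
Activator CilC is present, so *haxE* is transcribed.
So HaxE is produced and active.
With repressor IrpJ bound, *haxZ* is not transcribed.
So HaxZ is not produced.
OxaW is produced constitutively and is active.
c-di-GMP is absent, so DulL is active.
With repressor DulL bound, *sibC* is not transcribed.

OFF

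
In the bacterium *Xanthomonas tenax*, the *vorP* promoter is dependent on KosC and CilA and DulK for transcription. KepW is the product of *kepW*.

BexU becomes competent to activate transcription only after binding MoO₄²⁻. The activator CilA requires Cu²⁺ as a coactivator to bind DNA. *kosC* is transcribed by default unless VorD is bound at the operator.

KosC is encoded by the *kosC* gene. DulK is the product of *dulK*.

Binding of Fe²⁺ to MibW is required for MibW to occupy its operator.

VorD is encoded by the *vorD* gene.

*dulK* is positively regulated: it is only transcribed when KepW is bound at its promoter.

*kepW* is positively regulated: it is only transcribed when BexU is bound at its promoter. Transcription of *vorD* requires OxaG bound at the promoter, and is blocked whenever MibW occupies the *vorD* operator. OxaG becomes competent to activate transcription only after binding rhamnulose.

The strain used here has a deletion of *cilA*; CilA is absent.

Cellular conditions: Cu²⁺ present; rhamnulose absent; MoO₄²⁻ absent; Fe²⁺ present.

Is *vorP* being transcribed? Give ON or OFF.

Rhamnulose is absent, so OxaG is inactive.
Fe²⁺ is present, so MibW is active.
With repressor MibW bound, *vorD* is not transcribed.
So VorD is not produced.
With no repressor bound, *kosC* is transcribed.
So KosC is produced and active.
CilA is non-functional in this strain, so it has no effect.
MoO₄²⁻ is absent, so BexU is inactive.
Required activator BexU is absent, so *kepW* is not transcribed.
So KepW is not produced.
Required activator KepW is absent, so *dulK* is not transcribed.
So DulK is not produced.
Required activator CilA is absent, so *vorP* is not transcribed.

OFF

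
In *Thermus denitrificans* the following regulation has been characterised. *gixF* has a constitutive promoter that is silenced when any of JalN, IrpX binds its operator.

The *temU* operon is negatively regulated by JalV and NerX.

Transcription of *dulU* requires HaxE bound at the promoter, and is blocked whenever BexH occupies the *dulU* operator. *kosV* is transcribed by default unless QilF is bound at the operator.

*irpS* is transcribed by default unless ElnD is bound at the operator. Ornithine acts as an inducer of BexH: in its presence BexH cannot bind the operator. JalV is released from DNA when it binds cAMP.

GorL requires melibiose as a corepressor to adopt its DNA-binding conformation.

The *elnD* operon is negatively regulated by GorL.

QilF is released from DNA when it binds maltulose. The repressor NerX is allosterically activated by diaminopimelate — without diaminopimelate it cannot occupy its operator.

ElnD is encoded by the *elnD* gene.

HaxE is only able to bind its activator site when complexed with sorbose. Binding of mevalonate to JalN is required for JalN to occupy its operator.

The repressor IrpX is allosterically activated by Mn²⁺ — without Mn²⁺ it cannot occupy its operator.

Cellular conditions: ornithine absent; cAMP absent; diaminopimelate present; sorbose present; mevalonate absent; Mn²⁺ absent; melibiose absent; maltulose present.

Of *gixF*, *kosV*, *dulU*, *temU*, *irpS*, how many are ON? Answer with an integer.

2

Mevalonate is absent, so JalN is inactive.
Mn²⁺ is absent, so IrpX is inactive.
With no repressor bound, *gixF* is transcribed.
→ *gixF* is ON.
Maltulose is present, so QilF is inactive.
With no repressor bound, *kosV* is transcribed.
→ *kosV* is ON.
Ornithine is absent, so BexH is active.
Sorbose is present, so HaxE is active.
With repressor BexH bound, *dulU* is not transcribed.
→ *dulU* is OFF.
cAMP is absent, so JalV is active.
Diaminopimelate is present, so NerX is active.
With repressor JalV bound, *temU* is not transcribed.
→ *temU* is OFF.
Melibiose is absent, so GorL is inactive.
With no repressor bound, *elnD* is transcribed.
So ElnD is produced and active.
With repressor ElnD bound, *irpS* is not transcribed.
→ *irpS* is OFF.
2 of the 5 genes are transcribed.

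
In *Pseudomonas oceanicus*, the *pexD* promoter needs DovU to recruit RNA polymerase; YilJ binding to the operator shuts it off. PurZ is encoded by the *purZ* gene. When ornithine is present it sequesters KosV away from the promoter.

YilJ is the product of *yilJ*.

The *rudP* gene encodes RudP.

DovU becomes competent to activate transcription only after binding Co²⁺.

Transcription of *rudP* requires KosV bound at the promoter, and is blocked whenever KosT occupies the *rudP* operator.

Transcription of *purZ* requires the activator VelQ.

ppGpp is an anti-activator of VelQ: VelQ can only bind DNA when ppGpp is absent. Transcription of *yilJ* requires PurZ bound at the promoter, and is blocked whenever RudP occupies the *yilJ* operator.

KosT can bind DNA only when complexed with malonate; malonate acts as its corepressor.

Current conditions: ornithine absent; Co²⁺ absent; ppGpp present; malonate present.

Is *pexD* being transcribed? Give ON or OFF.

ppGpp is present, so VelQ is inactive.
Required activator VelQ is absent, so *purZ* is not transcribed.
So PurZ is not produced.
Ornithine is absent, so KosV is active.
Malonate is present, so KosT is active.
With repressor KosT bound, *rudP* is not transcribed.
So RudP is not produced.
Required activator PurZ is absent, so *yilJ* is not transcribed.
So YilJ is not produced.
Co²⁺ is absent, so DovU is inactive.
Required activator DovU is absent, so *pexD* is not transcribed.

OFF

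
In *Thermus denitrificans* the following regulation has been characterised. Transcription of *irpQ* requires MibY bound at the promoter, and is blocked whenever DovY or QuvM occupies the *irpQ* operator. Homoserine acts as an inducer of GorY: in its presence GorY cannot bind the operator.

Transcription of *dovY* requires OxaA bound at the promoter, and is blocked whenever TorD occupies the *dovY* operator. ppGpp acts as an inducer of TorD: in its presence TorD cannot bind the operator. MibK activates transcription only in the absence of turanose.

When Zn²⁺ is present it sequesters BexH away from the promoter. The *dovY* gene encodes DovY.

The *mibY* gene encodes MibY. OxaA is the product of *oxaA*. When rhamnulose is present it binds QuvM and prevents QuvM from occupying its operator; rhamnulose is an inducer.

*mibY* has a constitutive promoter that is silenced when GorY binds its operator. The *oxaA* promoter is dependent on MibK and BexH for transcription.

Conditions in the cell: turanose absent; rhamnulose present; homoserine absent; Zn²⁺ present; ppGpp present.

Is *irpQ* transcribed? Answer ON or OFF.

ppGpp is present, so TorD is inactive.
Turanose is absent, so MibK is active.
Zn²⁺ is present, so BexH is inactive.
Required activator BexH is absent, so *oxaA* is not transcribed.
So OxaA is not produced.
Required activator OxaA is absent, so *dovY* is not transcribed.
So DovY is not produced.
Rhamnulose is present, so QuvM is inactive.
Homoserine is absent, so GorY is active.
With repressor GorY bound, *mibY* is not transcribed.
So MibY is not produced.
Required activator MibY is absent, so *irpQ* is not transcribed.

OFF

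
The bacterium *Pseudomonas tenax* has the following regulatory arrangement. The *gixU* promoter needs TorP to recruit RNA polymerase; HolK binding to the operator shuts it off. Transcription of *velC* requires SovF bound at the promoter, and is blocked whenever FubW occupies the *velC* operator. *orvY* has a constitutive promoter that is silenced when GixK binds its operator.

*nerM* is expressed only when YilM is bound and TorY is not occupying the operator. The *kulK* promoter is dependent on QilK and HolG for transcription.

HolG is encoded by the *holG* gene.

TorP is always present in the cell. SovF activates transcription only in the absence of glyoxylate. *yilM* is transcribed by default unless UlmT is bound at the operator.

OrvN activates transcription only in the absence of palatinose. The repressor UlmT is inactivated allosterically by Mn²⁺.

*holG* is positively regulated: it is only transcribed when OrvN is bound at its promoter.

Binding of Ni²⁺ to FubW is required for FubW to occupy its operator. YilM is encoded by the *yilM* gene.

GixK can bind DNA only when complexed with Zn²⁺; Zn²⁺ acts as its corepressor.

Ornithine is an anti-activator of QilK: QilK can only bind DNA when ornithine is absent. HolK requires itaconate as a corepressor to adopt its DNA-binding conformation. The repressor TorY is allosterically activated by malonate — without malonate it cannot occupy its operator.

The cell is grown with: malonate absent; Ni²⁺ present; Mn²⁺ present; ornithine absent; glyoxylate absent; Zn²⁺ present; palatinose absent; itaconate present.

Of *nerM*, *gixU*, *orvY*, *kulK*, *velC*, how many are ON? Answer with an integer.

2

Mn²⁺ is present, so UlmT is inactive.
With no repressor bound, *yilM* is transcribed.
So YilM is produced and active.
Malonate is absent, so TorY is inactive.
No repressor is bound and YilM is active, so *nerM* is transcribed.
→ *nerM* is ON.
Itaconate is present, so HolK is active.
TorP is produced constitutively and is active.
With repressor HolK bound, *gixU* is not transcribed.
→ *gixU* is OFF.
Zn²⁺ is present, so GixK is active.
With repressor GixK bound, *orvY* is not transcribed.
→ *orvY* is OFF.
Ornithine is absent, so QilK is active.
Palatinose is absent, so OrvN is active.
No repressor is bound and OrvN is active, so *holG* is transcribed.
So HolG is produced and active.
No repressor is bound and QilK and HolG are active, so *kulK* is transcribed.
→ *kulK* is ON.
Glyoxylate is absent, so SovF is active.
Ni²⁺ is present, so FubW is active.
With repressor FubW bound, *velC* is not transcribed.
→ *velC* is OFF.
2 of the 5 genes are transcribed.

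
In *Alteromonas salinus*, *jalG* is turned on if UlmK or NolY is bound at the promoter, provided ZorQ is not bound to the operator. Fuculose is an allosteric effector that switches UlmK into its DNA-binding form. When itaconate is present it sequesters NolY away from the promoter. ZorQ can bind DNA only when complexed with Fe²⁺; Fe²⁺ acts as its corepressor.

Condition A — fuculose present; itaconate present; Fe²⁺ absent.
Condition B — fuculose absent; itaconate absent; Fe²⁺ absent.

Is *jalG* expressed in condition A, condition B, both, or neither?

Condition A:
Fuculose is present, so UlmK is active.
Itaconate is present, so NolY is inactive.
Fe²⁺ is absent, so ZorQ is inactive.
Activator UlmK is present, so *jalG* is transcribed.
→ *jalG* is ON in A.
Condition B:
Fuculose is absent, so UlmK is inactive.
Itaconate is absent, so NolY is active.
Fe²⁺ is absent, so ZorQ is inactive.
Activator NolY is present, so *jalG* is transcribed.
→ *jalG* is ON in B.

both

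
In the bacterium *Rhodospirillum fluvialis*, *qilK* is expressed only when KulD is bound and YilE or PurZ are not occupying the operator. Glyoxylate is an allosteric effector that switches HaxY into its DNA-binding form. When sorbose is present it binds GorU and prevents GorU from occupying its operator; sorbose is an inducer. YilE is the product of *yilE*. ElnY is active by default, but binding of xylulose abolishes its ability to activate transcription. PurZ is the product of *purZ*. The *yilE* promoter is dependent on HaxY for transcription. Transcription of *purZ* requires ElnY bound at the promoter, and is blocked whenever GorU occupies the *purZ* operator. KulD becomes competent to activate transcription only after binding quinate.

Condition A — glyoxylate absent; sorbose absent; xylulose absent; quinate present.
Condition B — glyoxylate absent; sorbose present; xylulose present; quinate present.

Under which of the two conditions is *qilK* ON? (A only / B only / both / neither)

Condition A:
Glyoxylate is absent, so HaxY is inactive.
Required activator HaxY is absent, so *yilE* is not transcribed.
So YilE is not produced.
Sorbose is absent, so GorU is active.
Xylulose is absent, so ElnY is active.
With repressor GorU bound, *purZ* is not transcribed.
So PurZ is not produced.
Quinate is present, so KulD is active.
No repressor is bound and KulD is active, so *qilK* is transcribed.
→ *qilK* is ON in A.
Condition B:
Glyoxylate is absent, so HaxY is inactive.
Required activator HaxY is absent, so *yilE* is not transcribed.
So YilE is not produced.
Sorbose is present, so GorU is inactive.
Xylulose is present, so ElnY is inactive.
Required activator ElnY is absent, so *purZ* is not transcribed.
So PurZ is not produced.
Quinate is present, so KulD is active.
No repressor is bound and KulD is active, so *qilK* is transcribed.
→ *qilK* is ON in B.

both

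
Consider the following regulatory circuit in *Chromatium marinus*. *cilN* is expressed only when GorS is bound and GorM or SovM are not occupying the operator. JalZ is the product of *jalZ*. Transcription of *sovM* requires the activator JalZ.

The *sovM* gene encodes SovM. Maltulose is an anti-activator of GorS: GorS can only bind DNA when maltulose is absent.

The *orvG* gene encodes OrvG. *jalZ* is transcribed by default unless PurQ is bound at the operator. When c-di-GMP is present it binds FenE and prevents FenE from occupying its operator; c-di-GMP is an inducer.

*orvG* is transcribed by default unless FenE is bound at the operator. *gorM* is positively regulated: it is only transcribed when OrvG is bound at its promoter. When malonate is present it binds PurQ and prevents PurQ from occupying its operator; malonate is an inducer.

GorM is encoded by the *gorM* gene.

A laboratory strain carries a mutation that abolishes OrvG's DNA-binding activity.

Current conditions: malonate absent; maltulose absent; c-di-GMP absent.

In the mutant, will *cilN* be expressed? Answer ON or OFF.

Maltulose is absent, so GorS is active.
OrvG is non-functional in this strain, so it has no effect.
Required activator OrvG is absent, so *gorM* is not transcribed.
So GorM is not produced.
Malonate is absent, so PurQ is active.
With repressor PurQ bound, *jalZ* is not transcribed.
So JalZ is not produced.
Required activator JalZ is absent, so *sovM* is not transcribed.
So SovM is not produced.
No repressor is bound and GorS is active, so *cilN* is transcribed.

ON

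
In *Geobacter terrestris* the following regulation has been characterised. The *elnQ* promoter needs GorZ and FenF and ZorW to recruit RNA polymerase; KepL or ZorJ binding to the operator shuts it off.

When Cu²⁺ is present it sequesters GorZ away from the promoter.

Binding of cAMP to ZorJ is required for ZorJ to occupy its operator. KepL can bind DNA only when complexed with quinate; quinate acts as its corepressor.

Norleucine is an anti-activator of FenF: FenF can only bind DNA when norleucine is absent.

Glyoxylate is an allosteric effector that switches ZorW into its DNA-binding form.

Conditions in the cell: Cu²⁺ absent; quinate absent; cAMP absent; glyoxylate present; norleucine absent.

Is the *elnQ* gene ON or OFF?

Quinate is absent, so KepL is inactive.
Cu²⁺ is absent, so GorZ is active.
Norleucine is absent, so FenF is active.
cAMP is absent, so ZorJ is inactive.
Glyoxylate is present, so ZorW is active.
No repressor is bound and GorZ and FenF and ZorW are active, so *elnQ* is transcribed.

ON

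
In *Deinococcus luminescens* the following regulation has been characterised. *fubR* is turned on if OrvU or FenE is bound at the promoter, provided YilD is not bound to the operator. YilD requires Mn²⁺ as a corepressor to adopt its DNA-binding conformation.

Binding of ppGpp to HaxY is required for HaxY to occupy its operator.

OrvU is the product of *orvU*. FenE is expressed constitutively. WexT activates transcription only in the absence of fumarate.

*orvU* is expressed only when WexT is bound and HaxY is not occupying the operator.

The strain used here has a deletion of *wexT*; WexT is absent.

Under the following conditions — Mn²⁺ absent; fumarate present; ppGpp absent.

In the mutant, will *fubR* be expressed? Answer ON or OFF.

ON

ppGpp is absent, so HaxY is inactive.
WexT is non-functional in this strain, so it has no effect.
Required activator WexT is absent, so *orvU* is not transcribed.
So OrvU is not produced.
FenE is produced constitutively and is active.
Mn²⁺ is absent, so YilD is inactive.
Activator FenE is present, so *fubR* is transcribed.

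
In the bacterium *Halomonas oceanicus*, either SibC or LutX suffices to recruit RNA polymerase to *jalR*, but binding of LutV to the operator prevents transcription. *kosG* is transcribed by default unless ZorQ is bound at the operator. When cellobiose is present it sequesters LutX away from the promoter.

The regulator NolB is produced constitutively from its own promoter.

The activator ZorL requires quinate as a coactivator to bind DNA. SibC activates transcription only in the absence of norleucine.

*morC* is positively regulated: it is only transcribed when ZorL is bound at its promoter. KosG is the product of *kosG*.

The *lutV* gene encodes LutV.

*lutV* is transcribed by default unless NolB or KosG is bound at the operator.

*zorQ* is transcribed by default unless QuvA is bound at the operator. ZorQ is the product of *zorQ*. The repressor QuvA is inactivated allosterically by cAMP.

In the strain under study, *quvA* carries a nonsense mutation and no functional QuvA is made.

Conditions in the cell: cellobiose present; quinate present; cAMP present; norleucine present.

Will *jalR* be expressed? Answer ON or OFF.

OFF

NolB is produced constitutively and is active.
QuvA is non-functional in this strain, so it has no effect.
With no repressor bound, *zorQ* is transcribed.
So ZorQ is produced and active.
With repressor ZorQ bound, *kosG* is not transcribed.
So KosG is not produced.
With repressor NolB bound, *lutV* is not transcribed.
So LutV is not produced.
Norleucine is present, so SibC is inactive.
Cellobiose is present, so LutX is inactive.
No activator is available at the *jalR* promoter, so *jalR* is not transcribed.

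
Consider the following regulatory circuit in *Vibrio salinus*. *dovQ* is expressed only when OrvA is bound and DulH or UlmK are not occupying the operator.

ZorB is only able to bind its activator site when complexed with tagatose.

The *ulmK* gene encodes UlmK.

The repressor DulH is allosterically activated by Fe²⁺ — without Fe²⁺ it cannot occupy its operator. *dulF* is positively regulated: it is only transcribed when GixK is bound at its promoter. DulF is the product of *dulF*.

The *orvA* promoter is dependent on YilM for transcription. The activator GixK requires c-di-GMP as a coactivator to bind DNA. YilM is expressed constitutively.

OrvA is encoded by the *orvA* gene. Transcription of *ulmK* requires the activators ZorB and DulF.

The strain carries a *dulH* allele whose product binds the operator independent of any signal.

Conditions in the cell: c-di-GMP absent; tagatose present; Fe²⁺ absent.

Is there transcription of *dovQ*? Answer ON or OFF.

OFF

YilM is produced constitutively and is active.
No repressor is bound and YilM is active, so *orvA* is transcribed.
So OrvA is produced and active.
DulH is constitutively active in this strain.
Tagatose is present, so ZorB is active.
c-di-GMP is absent, so GixK is inactive.
Required activator GixK is absent, so *dulF* is not transcribed.
So DulF is not produced.
Required activator DulF is absent, so *ulmK* is not transcribed.
So UlmK is not produced.
With repressor DulH bound, *dovQ* is not transcribed.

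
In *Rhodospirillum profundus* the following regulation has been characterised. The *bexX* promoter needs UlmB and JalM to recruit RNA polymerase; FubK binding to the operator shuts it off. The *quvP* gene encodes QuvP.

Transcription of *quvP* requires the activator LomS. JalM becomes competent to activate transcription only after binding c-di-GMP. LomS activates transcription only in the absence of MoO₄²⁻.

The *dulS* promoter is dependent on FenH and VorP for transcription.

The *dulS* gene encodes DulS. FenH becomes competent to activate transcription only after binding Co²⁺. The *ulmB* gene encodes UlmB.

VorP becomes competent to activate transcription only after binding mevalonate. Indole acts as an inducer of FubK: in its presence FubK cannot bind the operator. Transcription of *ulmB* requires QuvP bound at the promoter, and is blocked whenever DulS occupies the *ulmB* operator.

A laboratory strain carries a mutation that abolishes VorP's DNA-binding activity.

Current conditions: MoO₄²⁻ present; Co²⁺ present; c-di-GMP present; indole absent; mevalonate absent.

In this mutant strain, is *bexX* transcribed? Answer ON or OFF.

Co²⁺ is present, so FenH is active.
VorP is non-functional in this strain, so it has no effect.
Required activator VorP is absent, so *dulS* is not transcribed.
So DulS is not produced.
MoO₄²⁻ is present, so LomS is inactive.
Required activator LomS is absent, so *quvP* is not transcribed.
So QuvP is not produced.
Required activator QuvP is absent, so *ulmB* is not transcribed.
So UlmB is not produced.
c-di-GMP is present, so JalM is active.
Indole is absent, so FubK is active.
With repressor FubK bound, *bexX* is not transcribed.

OFF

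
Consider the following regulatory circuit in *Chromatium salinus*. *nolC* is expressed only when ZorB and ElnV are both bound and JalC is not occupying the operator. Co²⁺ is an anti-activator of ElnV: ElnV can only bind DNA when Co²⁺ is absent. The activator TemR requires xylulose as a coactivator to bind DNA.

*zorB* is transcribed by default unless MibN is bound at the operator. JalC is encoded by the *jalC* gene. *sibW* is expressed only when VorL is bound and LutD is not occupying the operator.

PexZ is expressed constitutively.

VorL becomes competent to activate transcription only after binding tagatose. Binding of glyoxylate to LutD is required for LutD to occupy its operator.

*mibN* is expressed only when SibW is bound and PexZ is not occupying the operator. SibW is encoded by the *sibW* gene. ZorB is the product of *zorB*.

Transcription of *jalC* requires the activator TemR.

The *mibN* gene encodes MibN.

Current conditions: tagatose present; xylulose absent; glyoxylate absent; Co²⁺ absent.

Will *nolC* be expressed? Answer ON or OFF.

ON

Glyoxylate is absent, so LutD is inactive.
Tagatose is present, so VorL is active.
No repressor is bound and VorL is active, so *sibW* is transcribed.
So SibW is produced and active.
PexZ is produced constitutively and is active.
With repressor PexZ bound, *mibN* is not transcribed.
So MibN is not produced.
With no repressor bound, *zorB* is transcribed.
So ZorB is produced and active.
Co²⁺ is absent, so ElnV is active.
Xylulose is absent, so TemR is inactive.
Required activator TemR is absent, so *jalC* is not transcribed.
So JalC is not produced.
No repressor is bound and ZorB and ElnV are active, so *nolC* is transcribed.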